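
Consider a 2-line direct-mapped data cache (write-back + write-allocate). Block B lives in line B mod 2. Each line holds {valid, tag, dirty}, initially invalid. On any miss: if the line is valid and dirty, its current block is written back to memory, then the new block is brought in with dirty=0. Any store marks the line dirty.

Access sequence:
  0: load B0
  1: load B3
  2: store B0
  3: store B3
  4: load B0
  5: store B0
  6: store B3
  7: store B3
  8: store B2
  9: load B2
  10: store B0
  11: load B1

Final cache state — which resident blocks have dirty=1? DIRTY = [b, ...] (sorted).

DIRTY = [0]

0: R B0 → L0 miss [-]
1: R B3 → L1 miss [-]
2: W B0 → L0 hit [D]
3: W B3 → L1 hit [D]
4: R B0 → L0 hit [D]
5: W B0 → L0 hit [D]
6: W B3 → L1 hit [D]
7: W B3 → L1 hit [D]
8: W B2 → L0 miss wb→B0 [D]
9: R B2 → L0 hit [D]
10: W B0 → L0 miss wb→B2 [D]
11: R B1 → L1 miss wb→B3 [-]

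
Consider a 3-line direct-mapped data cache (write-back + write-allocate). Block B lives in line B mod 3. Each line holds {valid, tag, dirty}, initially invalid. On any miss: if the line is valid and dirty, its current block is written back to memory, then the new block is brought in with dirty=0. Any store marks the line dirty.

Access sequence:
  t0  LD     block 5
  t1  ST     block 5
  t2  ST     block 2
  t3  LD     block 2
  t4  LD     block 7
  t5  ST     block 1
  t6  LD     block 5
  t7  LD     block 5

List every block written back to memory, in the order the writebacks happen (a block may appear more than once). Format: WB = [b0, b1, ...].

WB = [5, 2]

0: R B5 → L2 miss [-]
1: W B5 → L2 hit [D]
2: W B2 → L2 miss wb→B5 [D]
3: R B2 → L2 hit [D]
4: R B7 → L1 miss [-]
5: W B1 → L1 miss [D]
6: R B5 → L2 miss wb→B2 [-]
7: R B5 → L2 hit [-]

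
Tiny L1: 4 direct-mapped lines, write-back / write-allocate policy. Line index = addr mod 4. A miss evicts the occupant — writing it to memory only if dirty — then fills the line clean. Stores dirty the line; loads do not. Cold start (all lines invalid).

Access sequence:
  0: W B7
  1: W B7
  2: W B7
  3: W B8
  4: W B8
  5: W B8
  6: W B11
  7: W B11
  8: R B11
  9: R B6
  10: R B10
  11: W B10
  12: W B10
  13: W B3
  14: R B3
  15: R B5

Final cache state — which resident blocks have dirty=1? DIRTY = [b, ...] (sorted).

0: W B7 -> L3 miss  d=D]
1: W B7 -> L3 hit  d=D]
2: W B7 -> L3 hit  d=D]
3: W B8 -> L0 miss  d=D]
4: W B8 -> L0 hit  d=D]
5: W B8 -> L0 hit  d=D]
6: W B11 -> L3 miss wb->B7  d=D]
7: W B11 -> L3 hit  d=D]
8: R B11 -> L3 hit  d=D]
9: R B6 -> L2 miss  d=-]
10: R B10 -> L2 miss  d=-]
11: W B10 -> L2 hit  d=D]
12: W B10 -> L2 hit  d=D]
13: W B3 -> L3 miss wb->B11  d=D]
14: R B3 -> L3 hit  d=D]
15: R B5 -> L1 miss  d=-]

DIRTY = [3, 8, 10]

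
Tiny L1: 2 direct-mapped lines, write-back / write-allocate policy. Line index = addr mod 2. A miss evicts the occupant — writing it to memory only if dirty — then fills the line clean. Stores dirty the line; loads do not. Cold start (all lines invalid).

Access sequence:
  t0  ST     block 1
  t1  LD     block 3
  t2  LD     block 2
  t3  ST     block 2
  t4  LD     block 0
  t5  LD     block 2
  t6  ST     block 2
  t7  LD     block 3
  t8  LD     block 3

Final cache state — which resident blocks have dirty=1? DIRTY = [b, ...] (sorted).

DIRTY = [2]

0: W B1 → L1 miss [D]
1: R B3 → L1 miss wb→B1 [-]
2: R B2 → L0 miss [-]
3: W B2 → L0 hit [D]
4: R B0 → L0 miss wb→B2 [-]
5: R B2 → L0 miss [-]
6: W B2 → L0 hit [D]
7: R B3 → L1 hit [-]
8: R B3 → L1 hit [-]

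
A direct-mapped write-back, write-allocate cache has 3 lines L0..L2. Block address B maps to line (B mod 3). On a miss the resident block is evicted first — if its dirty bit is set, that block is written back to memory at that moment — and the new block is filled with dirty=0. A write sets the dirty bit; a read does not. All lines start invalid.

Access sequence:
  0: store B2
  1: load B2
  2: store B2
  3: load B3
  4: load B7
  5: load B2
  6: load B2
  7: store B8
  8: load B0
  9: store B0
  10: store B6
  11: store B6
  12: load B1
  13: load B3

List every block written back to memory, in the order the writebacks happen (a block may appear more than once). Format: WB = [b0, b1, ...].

WB = [2, 0, 6]

  0 | W B2 → L2 miss [D]
  1 | R B2 → L2 hit [D]
  2 | W B2 → L2 hit [D]
  3 | R B3 → L0 miss [-]
  4 | R B7 → L1 miss [-]
  5 | R B2 → L2 hit [D]
  6 | R B2 → L2 hit [D]
  7 | W B8 → L2 miss wb→B2 [D]
  8 | R B0 → L0 miss [-]
  9 | W B0 → L0 hit [D]
  10 | W B6 → L0 miss wb→B0 [D]
  11 | W B6 → L0 hit [D]
  12 | R B1 → L1 miss [-]
  13 | R B3 → L0 miss wb→B6 [-]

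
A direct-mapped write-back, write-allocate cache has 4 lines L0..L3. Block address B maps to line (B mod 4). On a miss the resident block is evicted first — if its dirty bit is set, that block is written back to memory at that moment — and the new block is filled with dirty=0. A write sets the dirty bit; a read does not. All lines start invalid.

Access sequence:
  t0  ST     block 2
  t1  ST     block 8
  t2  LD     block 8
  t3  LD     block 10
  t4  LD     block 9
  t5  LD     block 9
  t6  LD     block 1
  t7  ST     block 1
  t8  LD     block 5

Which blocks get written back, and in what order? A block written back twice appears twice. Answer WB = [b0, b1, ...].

WB = [2, 1]

0: W B2 → L2 miss [D]
1: W B8 → L0 miss [D]
2: R B8 → L0 hit [D]
3: R B10 → L2 miss wb→B2 [-]
4: R B9 → L1 miss [-]
5: R B9 → L1 hit [-]
6: R B1 → L1 miss [-]
7: W B1 → L1 hit [D]
8: R B5 → L1 miss wb→B1 [-]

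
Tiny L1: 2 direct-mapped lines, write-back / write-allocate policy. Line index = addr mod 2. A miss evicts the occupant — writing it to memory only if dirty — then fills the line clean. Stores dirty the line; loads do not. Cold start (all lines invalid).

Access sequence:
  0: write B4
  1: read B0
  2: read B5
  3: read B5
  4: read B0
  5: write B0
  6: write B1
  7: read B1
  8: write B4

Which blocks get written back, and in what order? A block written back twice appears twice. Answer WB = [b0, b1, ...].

0: W B4 → L0 miss [D]
1: R B0 → L0 miss wb→B4 [-]
2: R B5 → L1 miss [-]
3: R B5 → L1 hit [-]
4: R B0 → L0 hit [-]
5: W B0 → L0 hit [D]
6: W B1 → L1 miss [D]
7: R B1 → L1 hit [D]
8: W B4 → L0 miss wb→B0 [D]

WB = [4, 0]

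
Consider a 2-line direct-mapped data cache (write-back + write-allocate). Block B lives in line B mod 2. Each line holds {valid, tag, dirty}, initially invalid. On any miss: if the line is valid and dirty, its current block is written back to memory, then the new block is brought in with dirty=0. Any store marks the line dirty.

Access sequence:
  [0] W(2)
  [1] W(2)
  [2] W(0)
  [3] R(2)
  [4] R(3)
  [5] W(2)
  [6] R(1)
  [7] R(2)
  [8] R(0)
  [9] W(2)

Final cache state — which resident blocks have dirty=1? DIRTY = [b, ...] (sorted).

DIRTY = [2]

0: W B2 -> L0 miss  d=D]
1: W B2 -> L0 hit  d=D]
2: W B0 -> L0 miss wb->B2  d=D]
3: R B2 -> L0 miss wb->B0  d=-]
4: R B3 -> L1 miss  d=-]
5: W B2 -> L0 hit  d=D]
6: R B1 -> L1 miss  d=-]
7: R B2 -> L0 hit  d=D]
8: R B0 -> L0 miss wb->B2  d=-]
9: W B2 -> L0 miss  d=D]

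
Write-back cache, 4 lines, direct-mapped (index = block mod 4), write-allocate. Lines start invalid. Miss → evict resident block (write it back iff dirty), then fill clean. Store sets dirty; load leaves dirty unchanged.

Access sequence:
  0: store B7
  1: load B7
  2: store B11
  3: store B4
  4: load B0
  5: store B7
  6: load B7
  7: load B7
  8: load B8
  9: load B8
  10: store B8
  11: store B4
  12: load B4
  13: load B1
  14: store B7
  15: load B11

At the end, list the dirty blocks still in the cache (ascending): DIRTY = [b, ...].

0: W B7 → L3 miss [D]
1: R B7 → L3 hit [D]
2: W B11 → L3 miss wb→B7 [D]
3: W B4 → L0 miss [D]
4: R B0 → L0 miss wb→B4 [-]
5: W B7 → L3 miss wb→B11 [D]
6: R B7 → L3 hit [D]
7: R B7 → L3 hit [D]
8: R B8 → L0 miss [-]
9: R B8 → L0 hit [-]
10: W B8 → L0 hit [D]
11: W B4 → L0 miss wb→B8 [D]
12: R B4 → L0 hit [D]
13: R B1 → L1 miss [-]
14: W B7 → L3 hit [D]
15: R B11 → L3 miss wb→B7 [-]

DIRTY = [4]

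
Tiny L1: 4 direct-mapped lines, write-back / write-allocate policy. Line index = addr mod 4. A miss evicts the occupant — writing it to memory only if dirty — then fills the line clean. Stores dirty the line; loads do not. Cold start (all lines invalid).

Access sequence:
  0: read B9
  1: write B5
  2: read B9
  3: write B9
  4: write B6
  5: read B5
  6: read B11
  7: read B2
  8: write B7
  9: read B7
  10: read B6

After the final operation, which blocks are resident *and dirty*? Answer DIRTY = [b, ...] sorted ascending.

  0 | R B9 → L1 miss [-]
  1 | W B5 → L1 miss [D]
  2 | R B9 → L1 miss wb→B5 [-]
  3 | W B9 → L1 hit [D]
  4 | W B6 → L2 miss [D]
  5 | R B5 → L1 miss wb→B9 [-]
  6 | R B11 → L3 miss [-]
  7 | R B2 → L2 miss wb→B6 [-]
  8 | W B7 → L3 miss [D]
  9 | R B7 → L3 hit [D]
  10 | R B6 → L2 miss [-]

DIRTY = [7]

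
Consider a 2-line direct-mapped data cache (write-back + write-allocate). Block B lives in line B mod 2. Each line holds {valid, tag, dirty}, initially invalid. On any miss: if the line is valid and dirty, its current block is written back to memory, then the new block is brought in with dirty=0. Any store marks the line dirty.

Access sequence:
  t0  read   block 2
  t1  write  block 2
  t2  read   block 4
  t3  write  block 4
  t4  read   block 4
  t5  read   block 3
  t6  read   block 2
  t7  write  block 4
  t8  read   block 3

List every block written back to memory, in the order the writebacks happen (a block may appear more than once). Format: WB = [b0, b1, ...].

  0 | R B2 → L0 miss [-]
  1 | W B2 → L0 hit [D]
  2 | R B4 → L0 miss wb→B2 [-]
  3 | W B4 → L0 hit [D]
  4 | R B4 → L0 hit [D]
  5 | R B3 → L1 miss [-]
  6 | R B2 → L0 miss wb→B4 [-]
  7 | W B4 → L0 miss [D]
  8 | R B3 → L1 hit [-]

WB = [2, 4]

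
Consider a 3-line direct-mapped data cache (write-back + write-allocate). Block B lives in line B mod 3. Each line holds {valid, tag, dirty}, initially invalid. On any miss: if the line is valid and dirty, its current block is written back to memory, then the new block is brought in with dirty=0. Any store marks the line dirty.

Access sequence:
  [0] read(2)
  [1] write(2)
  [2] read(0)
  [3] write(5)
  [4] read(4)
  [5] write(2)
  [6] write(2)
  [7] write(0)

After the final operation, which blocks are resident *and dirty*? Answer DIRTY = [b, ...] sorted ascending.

0: R B2 → L2 miss [-]
1: W B2 → L2 hit [D]
2: R B0 → L0 miss [-]
3: W B5 → L2 miss wb→B2 [D]
4: R B4 → L1 miss [-]
5: W B2 → L2 miss wb→B5 [D]
6: W B2 → L2 hit [D]
7: W B0 → L0 hit [D]

DIRTY = [0, 2]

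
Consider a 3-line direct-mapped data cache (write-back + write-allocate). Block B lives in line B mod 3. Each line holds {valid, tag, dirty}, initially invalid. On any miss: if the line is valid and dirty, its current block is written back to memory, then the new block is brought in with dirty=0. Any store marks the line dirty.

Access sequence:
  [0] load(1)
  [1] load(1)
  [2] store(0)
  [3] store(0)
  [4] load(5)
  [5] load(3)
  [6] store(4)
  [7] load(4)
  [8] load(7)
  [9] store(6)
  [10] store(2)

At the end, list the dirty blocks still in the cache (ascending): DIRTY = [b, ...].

0: R B1 → L1 miss [-]
1: R B1 → L1 hit [-]
2: W B0 → L0 miss [D]
3: W B0 → L0 hit [D]
4: R B5 → L2 miss [-]
5: R B3 → L0 miss wb→B0 [-]
6: W B4 → L1 miss [D]
7: R B4 → L1 hit [D]
8: R B7 → L1 miss wb→B4 [-]
9: W B6 → L0 miss [D]
10: W B2 → L2 miss [D]

DIRTY = [2, 6]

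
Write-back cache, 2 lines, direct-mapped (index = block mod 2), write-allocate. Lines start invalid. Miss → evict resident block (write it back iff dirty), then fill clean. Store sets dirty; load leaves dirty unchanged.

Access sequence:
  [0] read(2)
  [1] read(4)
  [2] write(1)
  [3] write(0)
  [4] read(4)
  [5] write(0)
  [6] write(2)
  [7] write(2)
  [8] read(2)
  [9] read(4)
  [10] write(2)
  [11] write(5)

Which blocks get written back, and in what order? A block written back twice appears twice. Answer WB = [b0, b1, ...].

0: R B2 → L0 miss [-]
1: R B4 → L0 miss [-]
2: W B1 → L1 miss [D]
3: W B0 → L0 miss [D]
4: R B4 → L0 miss wb→B0 [-]
5: W B0 → L0 miss [D]
6: W B2 → L0 miss wb→B0 [D]
7: W B2 → L0 hit [D]
8: R B2 → L0 hit [D]
9: R B4 → L0 miss wb→B2 [-]
10: W B2 → L0 miss [D]
11: W B5 → L1 miss wb→B1 [D]

WB = [0, 0, 2, 1]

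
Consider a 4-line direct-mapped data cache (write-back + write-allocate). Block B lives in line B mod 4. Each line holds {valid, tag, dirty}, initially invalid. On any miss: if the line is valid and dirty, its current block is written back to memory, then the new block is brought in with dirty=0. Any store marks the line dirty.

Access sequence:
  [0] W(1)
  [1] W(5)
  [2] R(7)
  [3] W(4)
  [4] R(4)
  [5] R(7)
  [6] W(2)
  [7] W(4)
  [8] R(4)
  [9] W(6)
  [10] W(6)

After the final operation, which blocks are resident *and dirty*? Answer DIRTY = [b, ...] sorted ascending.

0: W B1 → L1 miss [D]
1: W B5 → L1 miss wb→B1 [D]
2: R B7 → L3 miss [-]
3: W B4 → L0 miss [D]
4: R B4 → L0 hit [D]
5: R B7 → L3 hit [-]
6: W B2 → L2 miss [D]
7: W B4 → L0 hit [D]
8: R B4 → L0 hit [D]
9: W B6 → L2 miss wb→B2 [D]
10: W B6 → L2 hit [D]

DIRTY = [4, 5, 6]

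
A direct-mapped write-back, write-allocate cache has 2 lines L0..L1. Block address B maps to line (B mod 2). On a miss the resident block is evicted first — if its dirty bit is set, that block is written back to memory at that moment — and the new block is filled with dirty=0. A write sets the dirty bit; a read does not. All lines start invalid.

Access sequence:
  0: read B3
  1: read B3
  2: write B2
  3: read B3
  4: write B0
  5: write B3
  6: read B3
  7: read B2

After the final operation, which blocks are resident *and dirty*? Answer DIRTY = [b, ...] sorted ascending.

0: R B3 → L1 miss [-]
1: R B3 → L1 hit [-]
2: W B2 → L0 miss [D]
3: R B3 → L1 hit [-]
4: W B0 → L0 miss wb→B2 [D]
5: W B3 → L1 hit [D]
6: R B3 → L1 hit [D]
7: R B2 → L0 miss wb→B0 [-]

DIRTY = [3]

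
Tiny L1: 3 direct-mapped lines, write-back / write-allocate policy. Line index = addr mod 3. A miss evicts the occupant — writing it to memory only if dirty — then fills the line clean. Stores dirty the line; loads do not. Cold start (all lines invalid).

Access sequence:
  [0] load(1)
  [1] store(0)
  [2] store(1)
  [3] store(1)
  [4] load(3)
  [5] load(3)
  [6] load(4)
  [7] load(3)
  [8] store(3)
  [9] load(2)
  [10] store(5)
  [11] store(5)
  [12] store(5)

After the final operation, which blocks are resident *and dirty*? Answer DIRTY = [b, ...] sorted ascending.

DIRTY = [3, 5]

0: R B1 → L1 miss [-]
1: W B0 → L0 miss [D]
2: W B1 → L1 hit [D]
3: W B1 → L1 hit [D]
4: R B3 → L0 miss wb→B0 [-]
5: R B3 → L0 hit [-]
6: R B4 → L1 miss wb→B1 [-]
7: R B3 → L0 hit [-]
8: W B3 → L0 hit [D]
9: R B2 → L2 miss [-]
10: W B5 → L2 miss [D]
11: W B5 → L2 hit [D]
12: W B5 → L2 hit [D]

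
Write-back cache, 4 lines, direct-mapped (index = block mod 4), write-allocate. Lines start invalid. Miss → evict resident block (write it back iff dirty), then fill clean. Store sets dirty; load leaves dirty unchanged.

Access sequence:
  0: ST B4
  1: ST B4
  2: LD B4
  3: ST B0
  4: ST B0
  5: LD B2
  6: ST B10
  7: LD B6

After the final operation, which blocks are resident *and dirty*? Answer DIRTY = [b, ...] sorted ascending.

DIRTY = [0]

0: W B4 → L0 miss [D]
1: W B4 → L0 hit [D]
2: R B4 → L0 hit [D]
3: W B0 → L0 miss wb→B4 [D]
4: W B0 → L0 hit [D]
5: R B2 → L2 miss [-]
6: W B10 → L2 miss [D]
7: R B6 → L2 miss wb→B10 [-]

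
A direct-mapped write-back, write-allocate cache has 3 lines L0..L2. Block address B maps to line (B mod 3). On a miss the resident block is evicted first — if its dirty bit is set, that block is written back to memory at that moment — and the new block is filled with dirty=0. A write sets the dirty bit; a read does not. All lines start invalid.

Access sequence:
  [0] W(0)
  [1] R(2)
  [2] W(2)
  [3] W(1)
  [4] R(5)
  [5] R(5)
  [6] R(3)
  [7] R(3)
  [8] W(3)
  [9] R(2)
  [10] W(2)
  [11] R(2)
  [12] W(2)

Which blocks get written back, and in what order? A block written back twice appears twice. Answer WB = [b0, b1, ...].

WB = [2, 0]

0: W B0 → L0 miss [D]
1: R B2 → L2 miss [-]
2: W B2 → L2 hit [D]
3: W B1 → L1 miss [D]
4: R B5 → L2 miss wb→B2 [-]
5: R B5 → L2 hit [-]
6: R B3 → L0 miss wb→B0 [-]
7: R B3 → L0 hit [-]
8: W B3 → L0 hit [D]
9: R B2 → L2 miss [-]
10: W B2 → L2 hit [D]
11: R B2 → L2 hit [D]
12: W B2 → L2 hit [D]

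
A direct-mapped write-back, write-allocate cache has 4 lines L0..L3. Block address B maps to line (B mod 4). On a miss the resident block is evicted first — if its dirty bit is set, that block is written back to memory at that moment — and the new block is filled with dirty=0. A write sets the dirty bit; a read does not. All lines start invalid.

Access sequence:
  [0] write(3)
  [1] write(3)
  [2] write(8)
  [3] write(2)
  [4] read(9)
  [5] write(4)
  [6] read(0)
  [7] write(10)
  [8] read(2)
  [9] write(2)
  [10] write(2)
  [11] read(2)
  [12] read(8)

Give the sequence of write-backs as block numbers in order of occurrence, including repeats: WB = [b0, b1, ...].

WB = [8, 4, 2, 10]

  0 | W B3 → L3 miss [D]
  1 | W B3 → L3 hit [D]
  2 | W B8 → L0 miss [D]
  3 | W B2 → L2 miss [D]
  4 | R B9 → L1 miss [-]
  5 | W B4 → L0 miss wb→B8 [D]
  6 | R B0 → L0 miss wb→B4 [-]
  7 | W B10 → L2 miss wb→B2 [D]
  8 | R B2 → L2 miss wb→B10 [-]
  9 | W B2 → L2 hit [D]
  10 | W B2 → L2 hit [D]
  11 | R B2 → L2 hit [D]
  12 | R B8 → L0 miss [-]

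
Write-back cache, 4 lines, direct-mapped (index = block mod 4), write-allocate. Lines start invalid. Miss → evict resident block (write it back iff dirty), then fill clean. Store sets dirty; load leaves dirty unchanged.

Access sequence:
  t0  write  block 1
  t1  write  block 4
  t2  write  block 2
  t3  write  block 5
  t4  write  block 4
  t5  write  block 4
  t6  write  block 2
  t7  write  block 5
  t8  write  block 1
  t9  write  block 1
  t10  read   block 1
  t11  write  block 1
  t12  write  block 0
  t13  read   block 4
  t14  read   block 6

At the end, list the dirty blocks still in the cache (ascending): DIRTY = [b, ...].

DIRTY = [1]

0: W B1 -> L1 miss  d=D]
1: W B4 -> L0 miss  d=D]
2: W B2 -> L2 miss  d=D]
3: W B5 -> L1 miss wb->B1  d=D]
4: W B4 -> L0 hit  d=D]
5: W B4 -> L0 hit  d=D]
6: W B2 -> L2 hit  d=D]
7: W B5 -> L1 hit  d=D]
8: W B1 -> L1 miss wb->B5  d=D]
9: W B1 -> L1 hit  d=D]
10: R B1 -> L1 hit  d=D]
11: W B1 -> L1 hit  d=D]
12: W B0 -> L0 miss wb->B4  d=D]
13: R B4 -> L0 miss wb->B0  d=-]
14: R B6 -> L2 miss wb->B2  d=-]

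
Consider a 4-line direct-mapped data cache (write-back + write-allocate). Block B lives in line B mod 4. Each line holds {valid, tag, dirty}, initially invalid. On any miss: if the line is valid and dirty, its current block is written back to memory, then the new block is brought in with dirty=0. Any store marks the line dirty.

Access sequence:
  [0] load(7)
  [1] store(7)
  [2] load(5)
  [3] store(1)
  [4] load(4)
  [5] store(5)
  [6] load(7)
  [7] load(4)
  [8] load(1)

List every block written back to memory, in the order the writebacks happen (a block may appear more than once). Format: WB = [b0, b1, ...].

0: R B7 -> L3 miss  d=-]
1: W B7 -> L3 hit  d=D]
2: R B5 -> L1 miss  d=-]
3: W B1 -> L1 miss  d=D]
4: R B4 -> L0 miss  d=-]
5: W B5 -> L1 miss wb->B1  d=D]
6: R B7 -> L3 hit  d=D]
7: R B4 -> L0 hit  d=-]
8: R B1 -> L1 miss wb->B5  d=-]

WB = [1, 5]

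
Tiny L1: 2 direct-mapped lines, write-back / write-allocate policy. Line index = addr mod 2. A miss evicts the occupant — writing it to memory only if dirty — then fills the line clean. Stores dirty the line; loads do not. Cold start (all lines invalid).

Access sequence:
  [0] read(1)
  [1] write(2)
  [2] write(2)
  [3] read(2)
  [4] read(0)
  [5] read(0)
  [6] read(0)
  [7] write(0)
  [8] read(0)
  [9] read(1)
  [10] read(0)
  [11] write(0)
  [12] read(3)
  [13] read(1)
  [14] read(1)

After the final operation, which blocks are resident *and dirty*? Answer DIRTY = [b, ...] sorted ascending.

  0 | R B1 → L1 miss [-]
  1 | W B2 → L0 miss [D]
  2 | W B2 → L0 hit [D]
  3 | R B2 → L0 hit [D]
  4 | R B0 → L0 miss wb→B2 [-]
  5 | R B0 → L0 hit [-]
  6 | R B0 → L0 hit [-]
  7 | W B0 → L0 hit [D]
  8 | R B0 → L0 hit [D]
  9 | R B1 → L1 hit [-]
  10 | R B0 → L0 hit [D]
  11 | W B0 → L0 hit [D]
  12 | R B3 → L1 miss [-]
  13 | R B1 → L1 miss [-]
  14 | R B1 → L1 hit [-]

DIRTY = [0]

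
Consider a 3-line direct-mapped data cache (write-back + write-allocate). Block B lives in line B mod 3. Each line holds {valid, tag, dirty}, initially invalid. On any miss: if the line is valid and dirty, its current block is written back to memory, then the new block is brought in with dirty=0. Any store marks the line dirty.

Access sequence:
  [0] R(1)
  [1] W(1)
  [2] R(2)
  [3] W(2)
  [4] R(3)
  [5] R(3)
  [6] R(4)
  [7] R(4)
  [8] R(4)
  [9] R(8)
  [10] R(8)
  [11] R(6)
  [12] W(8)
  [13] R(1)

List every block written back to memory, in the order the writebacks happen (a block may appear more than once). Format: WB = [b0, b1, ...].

0: R B1 → L1 miss [-]
1: W B1 → L1 hit [D]
2: R B2 → L2 miss [-]
3: W B2 → L2 hit [D]
4: R B3 → L0 miss [-]
5: R B3 → L0 hit [-]
6: R B4 → L1 miss wb→B1 [-]
7: R B4 → L1 hit [-]
8: R B4 → L1 hit [-]
9: R B8 → L2 miss wb→B2 [-]
10: R B8 → L2 hit [-]
11: R B6 → L0 miss [-]
12: W B8 → L2 hit [D]
13: R B1 → L1 miss [-]

WB = [1, 2]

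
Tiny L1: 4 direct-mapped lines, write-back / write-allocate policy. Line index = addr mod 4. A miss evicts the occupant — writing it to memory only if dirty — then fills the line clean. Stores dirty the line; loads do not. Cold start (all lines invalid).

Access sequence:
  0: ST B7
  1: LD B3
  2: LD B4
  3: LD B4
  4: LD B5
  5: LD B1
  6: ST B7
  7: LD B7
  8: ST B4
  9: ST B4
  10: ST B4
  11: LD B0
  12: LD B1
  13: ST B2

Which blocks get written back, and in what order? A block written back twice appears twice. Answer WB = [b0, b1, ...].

  0 | W B7 → L3 miss [D]
  1 | R B3 → L3 miss wb→B7 [-]
  2 | R B4 → L0 miss [-]
  3 | R B4 → L0 hit [-]
  4 | R B5 → L1 miss [-]
  5 | R B1 → L1 miss [-]
  6 | W B7 → L3 miss [D]
  7 | R B7 → L3 hit [D]
  8 | W B4 → L0 hit [D]
  9 | W B4 → L0 hit [D]
  10 | W B4 → L0 hit [D]
  11 | R B0 → L0 miss wb→B4 [-]
  12 | R B1 → L1 hit [-]
  13 | W B2 → L2 miss [D]

WB = [7, 4]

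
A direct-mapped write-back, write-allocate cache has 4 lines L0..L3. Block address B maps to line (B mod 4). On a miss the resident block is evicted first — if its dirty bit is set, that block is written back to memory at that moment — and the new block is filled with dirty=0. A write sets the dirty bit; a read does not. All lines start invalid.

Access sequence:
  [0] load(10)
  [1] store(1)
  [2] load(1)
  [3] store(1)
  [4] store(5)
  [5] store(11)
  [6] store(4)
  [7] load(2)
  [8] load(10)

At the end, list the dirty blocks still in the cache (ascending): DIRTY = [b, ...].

DIRTY = [4, 5, 11]

  0 | R B10 → L2 miss [-]
  1 | W B1 → L1 miss [D]
  2 | R B1 → L1 hit [D]
  3 | W B1 → L1 hit [D]
  4 | W B5 → L1 miss wb→B1 [D]
  5 | W B11 → L3 miss [D]
  6 | W B4 → L0 miss [D]
  7 | R B2 → L2 miss [-]
  8 | R B10 → L2 miss [-]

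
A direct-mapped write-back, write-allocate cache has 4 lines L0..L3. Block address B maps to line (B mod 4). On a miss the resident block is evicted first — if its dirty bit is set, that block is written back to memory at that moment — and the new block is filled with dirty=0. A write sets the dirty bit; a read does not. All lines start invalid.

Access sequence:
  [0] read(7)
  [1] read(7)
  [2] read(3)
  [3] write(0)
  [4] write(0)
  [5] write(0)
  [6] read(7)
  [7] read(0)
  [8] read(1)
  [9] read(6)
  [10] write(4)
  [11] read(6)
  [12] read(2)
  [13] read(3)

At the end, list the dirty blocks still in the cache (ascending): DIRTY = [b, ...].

0: R B7 → L3 miss [-]
1: R B7 → L3 hit [-]
2: R B3 → L3 miss [-]
3: W B0 → L0 miss [D]
4: W B0 → L0 hit [D]
5: W B0 → L0 hit [D]
6: R B7 → L3 miss [-]
7: R B0 → L0 hit [D]
8: R B1 → L1 miss [-]
9: R B6 → L2 miss [-]
10: W B4 → L0 miss wb→B0 [D]
11: R B6 → L2 hit [-]
12: R B2 → L2 miss [-]
13: R B3 → L3 miss [-]

DIRTY = [4]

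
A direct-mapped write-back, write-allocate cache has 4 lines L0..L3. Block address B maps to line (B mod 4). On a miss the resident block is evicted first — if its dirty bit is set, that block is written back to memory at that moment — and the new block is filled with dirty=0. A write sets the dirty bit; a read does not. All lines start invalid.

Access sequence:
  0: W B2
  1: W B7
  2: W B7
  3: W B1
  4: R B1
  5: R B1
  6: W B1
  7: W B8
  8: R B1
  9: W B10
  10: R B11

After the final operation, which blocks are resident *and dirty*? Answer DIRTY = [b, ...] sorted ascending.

0: W B2 → L2 miss [D]
1: W B7 → L3 miss [D]
2: W B7 → L3 hit [D]
3: W B1 → L1 miss [D]
4: R B1 → L1 hit [D]
5: R B1 → L1 hit [D]
6: W B1 → L1 hit [D]
7: W B8 → L0 miss [D]
8: R B1 → L1 hit [D]
9: W B10 → L2 miss wb→B2 [D]
10: R B11 → L3 miss wb→B7 [-]

DIRTY = [1, 8, 10]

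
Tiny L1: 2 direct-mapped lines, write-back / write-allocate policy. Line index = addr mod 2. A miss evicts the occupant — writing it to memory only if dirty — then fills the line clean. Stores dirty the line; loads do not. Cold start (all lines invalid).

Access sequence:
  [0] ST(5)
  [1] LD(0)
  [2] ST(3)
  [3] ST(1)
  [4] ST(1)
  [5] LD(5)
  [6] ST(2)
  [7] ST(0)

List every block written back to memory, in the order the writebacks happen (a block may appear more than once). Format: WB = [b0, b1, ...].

0: W B5 → L1 miss [D]
1: R B0 → L0 miss [-]
2: W B3 → L1 miss wb→B5 [D]
3: W B1 → L1 miss wb→B3 [D]
4: W B1 → L1 hit [D]
5: R B5 → L1 miss wb→B1 [-]
6: W B2 → L0 miss [D]
7: W B0 → L0 miss wb→B2 [D]

WB = [5, 3, 1, 2]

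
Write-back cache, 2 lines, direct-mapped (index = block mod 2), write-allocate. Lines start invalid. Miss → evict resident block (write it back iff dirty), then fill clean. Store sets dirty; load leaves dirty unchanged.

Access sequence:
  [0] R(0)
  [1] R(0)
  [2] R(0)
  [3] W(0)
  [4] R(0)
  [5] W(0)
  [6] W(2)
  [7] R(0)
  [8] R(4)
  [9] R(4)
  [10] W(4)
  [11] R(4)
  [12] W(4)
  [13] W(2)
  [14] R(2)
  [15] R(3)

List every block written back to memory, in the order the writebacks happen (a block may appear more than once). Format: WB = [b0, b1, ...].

0: R B0 -> L0 miss  d=-]
1: R B0 -> L0 hit  d=-]
2: R B0 -> L0 hit  d=-]
3: W B0 -> L0 hit  d=D]
4: R B0 -> L0 hit  d=D]
5: W B0 -> L0 hit  d=D]
6: W B2 -> L0 miss wb->B0  d=D]
7: R B0 -> L0 miss wb->B2  d=-]
8: R B4 -> L0 miss  d=-]
9: R B4 -> L0 hit  d=-]
10: W B4 -> L0 hit  d=D]
11: R B4 -> L0 hit  d=D]
12: W B4 -> L0 hit  d=D]
13: W B2 -> L0 miss wb->B4  d=D]
14: R B2 -> L0 hit  d=D]
15: R B3 -> L1 miss  d=-]

WB = [0, 2, 4]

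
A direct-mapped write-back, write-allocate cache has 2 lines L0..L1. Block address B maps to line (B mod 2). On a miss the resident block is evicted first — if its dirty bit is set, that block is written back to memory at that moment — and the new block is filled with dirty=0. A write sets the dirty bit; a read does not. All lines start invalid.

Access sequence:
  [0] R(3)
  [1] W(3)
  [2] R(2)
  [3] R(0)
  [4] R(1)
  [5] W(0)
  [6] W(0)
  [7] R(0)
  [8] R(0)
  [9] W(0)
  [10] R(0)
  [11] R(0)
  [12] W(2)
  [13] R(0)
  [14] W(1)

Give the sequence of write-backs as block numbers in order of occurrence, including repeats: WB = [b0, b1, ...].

0: R B3 → L1 miss [-]
1: W B3 → L1 hit [D]
2: R B2 → L0 miss [-]
3: R B0 → L0 miss [-]
4: R B1 → L1 miss wb→B3 [-]
5: W B0 → L0 hit [D]
6: W B0 → L0 hit [D]
7: R B0 → L0 hit [D]
8: R B0 → L0 hit [D]
9: W B0 → L0 hit [D]
10: R B0 → L0 hit [D]
11: R B0 → L0 hit [D]
12: W B2 → L0 miss wb→B0 [D]
13: R B0 → L0 miss wb→B2 [-]
14: W B1 → L1 hit [D]

WB = [3, 0, 2]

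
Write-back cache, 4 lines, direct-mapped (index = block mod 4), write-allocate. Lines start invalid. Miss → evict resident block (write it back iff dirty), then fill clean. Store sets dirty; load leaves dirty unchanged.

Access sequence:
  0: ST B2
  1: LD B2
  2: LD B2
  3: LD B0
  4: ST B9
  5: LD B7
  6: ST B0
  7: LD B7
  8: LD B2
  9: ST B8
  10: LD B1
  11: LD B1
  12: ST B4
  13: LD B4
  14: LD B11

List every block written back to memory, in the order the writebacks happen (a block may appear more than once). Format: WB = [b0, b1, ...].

WB = [0, 9, 8]

  0 | W B2 → L2 miss [D]
  1 | R B2 → L2 hit [D]
  2 | R B2 → L2 hit [D]
  3 | R B0 → L0 miss [-]
  4 | W B9 → L1 miss [D]
  5 | R B7 → L3 miss [-]
  6 | W B0 → L0 hit [D]
  7 | R B7 → L3 hit [-]
  8 | R B2 → L2 hit [D]
  9 | W B8 → L0 miss wb→B0 [D]
  10 | R B1 → L1 miss wb→B9 [-]
  11 | R B1 → L1 hit [-]
  12 | W B4 → L0 miss wb→B8 [D]
  13 | R B4 → L0 hit [D]
  14 | R B11 → L3 miss [-]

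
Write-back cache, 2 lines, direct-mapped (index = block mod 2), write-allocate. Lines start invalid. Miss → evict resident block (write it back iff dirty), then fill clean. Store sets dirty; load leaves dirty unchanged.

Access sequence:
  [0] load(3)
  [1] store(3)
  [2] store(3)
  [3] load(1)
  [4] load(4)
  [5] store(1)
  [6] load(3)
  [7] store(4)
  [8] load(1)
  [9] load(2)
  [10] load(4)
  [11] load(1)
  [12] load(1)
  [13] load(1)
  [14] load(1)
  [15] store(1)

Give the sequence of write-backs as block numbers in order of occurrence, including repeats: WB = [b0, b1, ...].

WB = [3, 1, 4]

  0 | R B3 → L1 miss [-]
  1 | W B3 → L1 hit [D]
  2 | W B3 → L1 hit [D]
  3 | R B1 → L1 miss wb→B3 [-]
  4 | R B4 → L0 miss [-]
  5 | W B1 → L1 hit [D]
  6 | R B3 → L1 miss wb→B1 [-]
  7 | W B4 → L0 hit [D]
  8 | R B1 → L1 miss [-]
  9 | R B2 → L0 miss wb→B4 [-]
  10 | R B4 → L0 miss [-]
  11 | R B1 → L1 hit [-]
  12 | R B1 → L1 hit [-]
  13 | R B1 → L1 hit [-]
  14 | R B1 → L1 hit [-]
  15 | W B1 → L1 hit [D]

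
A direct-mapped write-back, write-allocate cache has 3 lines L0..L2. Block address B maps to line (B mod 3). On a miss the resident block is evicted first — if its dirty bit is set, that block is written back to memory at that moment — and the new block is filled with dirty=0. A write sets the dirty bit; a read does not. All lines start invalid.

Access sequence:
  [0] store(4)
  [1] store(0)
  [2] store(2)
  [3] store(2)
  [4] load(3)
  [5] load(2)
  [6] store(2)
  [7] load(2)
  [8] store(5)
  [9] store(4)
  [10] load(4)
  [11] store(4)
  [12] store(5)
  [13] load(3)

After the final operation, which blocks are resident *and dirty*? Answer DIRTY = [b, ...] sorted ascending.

  0 | W B4 → L1 miss [D]
  1 | W B0 → L0 miss [D]
  2 | W B2 → L2 miss [D]
  3 | W B2 → L2 hit [D]
  4 | R B3 → L0 miss wb→B0 [-]
  5 | R B2 → L2 hit [D]
  6 | W B2 → L2 hit [D]
  7 | R B2 → L2 hit [D]
  8 | W B5 → L2 miss wb→B2 [D]
  9 | W B4 → L1 hit [D]
  10 | R B4 → L1 hit [D]
  11 | W B4 → L1 hit [D]
  12 | W B5 → L2 hit [D]
  13 | R B3 → L0 hit [-]

DIRTY = [4, 5]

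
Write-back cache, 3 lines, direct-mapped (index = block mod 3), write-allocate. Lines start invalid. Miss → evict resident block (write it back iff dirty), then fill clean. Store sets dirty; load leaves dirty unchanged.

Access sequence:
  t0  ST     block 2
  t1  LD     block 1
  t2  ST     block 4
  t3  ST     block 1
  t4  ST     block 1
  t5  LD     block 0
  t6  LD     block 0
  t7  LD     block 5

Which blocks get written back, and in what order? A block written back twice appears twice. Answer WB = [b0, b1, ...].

WB = [4, 2]

0: W B2 -> L2 miss  d=D]
1: R B1 -> L1 miss  d=-]
2: W B4 -> L1 miss  d=D]
3: W B1 -> L1 miss wb->B4  d=D]
4: W B1 -> L1 hit  d=D]
5: R B0 -> L0 miss  d=-]
6: R B0 -> L0 hit  d=-]
7: R B5 -> L2 miss wb->B2  d=-]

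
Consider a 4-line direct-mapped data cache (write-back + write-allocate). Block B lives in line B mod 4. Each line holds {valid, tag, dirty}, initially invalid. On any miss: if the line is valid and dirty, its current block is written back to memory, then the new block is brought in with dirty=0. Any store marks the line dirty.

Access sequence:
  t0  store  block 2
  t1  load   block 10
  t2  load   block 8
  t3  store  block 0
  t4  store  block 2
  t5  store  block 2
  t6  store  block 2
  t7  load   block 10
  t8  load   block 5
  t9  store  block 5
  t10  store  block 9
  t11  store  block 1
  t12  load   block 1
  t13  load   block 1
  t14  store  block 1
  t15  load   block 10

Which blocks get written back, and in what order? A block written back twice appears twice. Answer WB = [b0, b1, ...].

  0 | W B2 → L2 miss [D]
  1 | R B10 → L2 miss wb→B2 [-]
  2 | R B8 → L0 miss [-]
  3 | W B0 → L0 miss [D]
  4 | W B2 → L2 miss [D]
  5 | W B2 → L2 hit [D]
  6 | W B2 → L2 hit [D]
  7 | R B10 → L2 miss wb→B2 [-]
  8 | R B5 → L1 miss [-]
  9 | W B5 → L1 hit [D]
  10 | W B9 → L1 miss wb→B5 [D]
  11 | W B1 → L1 miss wb→B9 [D]
  12 | R B1 → L1 hit [D]
  13 | R B1 → L1 hit [D]
  14 | W B1 → L1 hit [D]
  15 | R B10 → L2 hit [-]

WB = [2, 2, 5, 9]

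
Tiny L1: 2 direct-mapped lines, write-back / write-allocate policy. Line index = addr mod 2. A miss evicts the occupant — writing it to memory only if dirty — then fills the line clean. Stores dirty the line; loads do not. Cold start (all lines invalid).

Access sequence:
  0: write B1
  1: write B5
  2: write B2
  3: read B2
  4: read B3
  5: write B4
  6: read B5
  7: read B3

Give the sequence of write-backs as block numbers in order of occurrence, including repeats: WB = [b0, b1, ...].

WB = [1, 5, 2]

0: W B1 → L1 miss [D]
1: W B5 → L1 miss wb→B1 [D]
2: W B2 → L0 miss [D]
3: R B2 → L0 hit [D]
4: R B3 → L1 miss wb→B5 [-]
5: W B4 → L0 miss wb→B2 [D]
6: R B5 → L1 miss [-]
7: R B3 → L1 miss [-]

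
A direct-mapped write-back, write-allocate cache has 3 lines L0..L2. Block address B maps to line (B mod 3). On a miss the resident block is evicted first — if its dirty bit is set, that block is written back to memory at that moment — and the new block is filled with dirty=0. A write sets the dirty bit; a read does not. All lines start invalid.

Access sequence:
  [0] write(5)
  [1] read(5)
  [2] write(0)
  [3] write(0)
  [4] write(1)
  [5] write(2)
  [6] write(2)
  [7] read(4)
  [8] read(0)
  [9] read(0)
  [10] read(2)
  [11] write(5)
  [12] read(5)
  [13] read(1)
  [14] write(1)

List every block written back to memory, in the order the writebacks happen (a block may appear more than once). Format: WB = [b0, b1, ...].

WB = [5, 1, 2]

0: W B5 → L2 miss [D]
1: R B5 → L2 hit [D]
2: W B0 → L0 miss [D]
3: W B0 → L0 hit [D]
4: W B1 → L1 miss [D]
5: W B2 → L2 miss wb→B5 [D]
6: W B2 → L2 hit [D]
7: R B4 → L1 miss wb→B1 [-]
8: R B0 → L0 hit [D]
9: R B0 → L0 hit [D]
10: R B2 → L2 hit [D]
11: W B5 → L2 miss wb→B2 [D]
12: R B5 → L2 hit [D]
13: R B1 → L1 miss [-]
14: W B1 → L1 hit [D]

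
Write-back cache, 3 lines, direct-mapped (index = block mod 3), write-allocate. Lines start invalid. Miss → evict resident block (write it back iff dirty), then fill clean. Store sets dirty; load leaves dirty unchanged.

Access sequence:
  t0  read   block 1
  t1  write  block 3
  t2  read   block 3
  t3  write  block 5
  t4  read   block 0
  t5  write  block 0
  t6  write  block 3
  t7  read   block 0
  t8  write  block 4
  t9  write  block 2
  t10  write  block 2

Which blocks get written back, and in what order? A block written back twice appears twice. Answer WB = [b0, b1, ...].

0: R B1 → L1 miss [-]
1: W B3 → L0 miss [D]
2: R B3 → L0 hit [D]
3: W B5 → L2 miss [D]
4: R B0 → L0 miss wb→B3 [-]
5: W B0 → L0 hit [D]
6: W B3 → L0 miss wb→B0 [D]
7: R B0 → L0 miss wb→B3 [-]
8: W B4 → L1 miss [D]
9: W B2 → L2 miss wb→B5 [D]
10: W B2 → L2 hit [D]

WB = [3, 0, 3, 5]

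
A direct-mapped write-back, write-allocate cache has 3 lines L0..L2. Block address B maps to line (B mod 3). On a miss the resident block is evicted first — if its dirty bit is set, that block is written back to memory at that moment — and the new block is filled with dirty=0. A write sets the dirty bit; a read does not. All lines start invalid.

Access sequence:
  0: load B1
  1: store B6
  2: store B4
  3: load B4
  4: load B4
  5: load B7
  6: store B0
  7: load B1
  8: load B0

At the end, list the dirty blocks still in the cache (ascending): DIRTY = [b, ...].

DIRTY = [0]

0: R B1 -> L1 miss  d=-]
1: W B6 -> L0 miss  d=D]
2: W B4 -> L1 miss  d=D]
3: R B4 -> L1 hit  d=D]
4: R B4 -> L1 hit  d=D]
5: R B7 -> L1 miss wb->B4  d=-]
6: W B0 -> L0 miss wb->B6  d=D]
7: R B1 -> L1 miss  d=-]
8: R B0 -> L0 hit  d=D]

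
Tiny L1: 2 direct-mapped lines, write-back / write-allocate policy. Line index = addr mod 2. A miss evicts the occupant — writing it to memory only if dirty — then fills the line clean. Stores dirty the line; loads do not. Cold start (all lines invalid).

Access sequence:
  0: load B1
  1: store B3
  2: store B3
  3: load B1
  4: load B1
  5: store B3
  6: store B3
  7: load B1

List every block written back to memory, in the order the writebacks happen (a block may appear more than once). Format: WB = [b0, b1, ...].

0: R B1 -> L1 miss  d=-]
1: W B3 -> L1 miss  d=D]
2: W B3 -> L1 hit  d=D]
3: R B1 -> L1 miss wb->B3  d=-]
4: R B1 -> L1 hit  d=-]
5: W B3 -> L1 miss  d=D]
6: W B3 -> L1 hit  d=D]
7: R B1 -> L1 miss wb->B3  d=-]

WB = [3, 3]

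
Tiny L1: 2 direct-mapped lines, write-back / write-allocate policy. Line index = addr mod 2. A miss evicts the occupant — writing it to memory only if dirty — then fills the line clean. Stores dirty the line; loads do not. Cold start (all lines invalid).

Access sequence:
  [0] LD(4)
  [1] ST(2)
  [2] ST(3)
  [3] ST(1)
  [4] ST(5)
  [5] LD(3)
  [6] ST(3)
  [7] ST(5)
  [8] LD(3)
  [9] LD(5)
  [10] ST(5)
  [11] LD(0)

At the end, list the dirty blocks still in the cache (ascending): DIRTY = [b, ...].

0: R B4 -> L0 miss  d=-]
1: W B2 -> L0 miss  d=D]
2: W B3 -> L1 miss  d=D]
3: W B1 -> L1 miss wb->B3  d=D]
4: W B5 -> L1 miss wb->B1  d=D]
5: R B3 -> L1 miss wb->B5  d=-]
6: W B3 -> L1 hit  d=D]
7: W B5 -> L1 miss wb->B3  d=D]
8: R B3 -> L1 miss wb->B5  d=-]
9: R B5 -> L1 miss  d=-]
10: W B5 -> L1 hit  d=D]
11: R B0 -> L0 miss wb->B2  d=-]

DIRTY = [5]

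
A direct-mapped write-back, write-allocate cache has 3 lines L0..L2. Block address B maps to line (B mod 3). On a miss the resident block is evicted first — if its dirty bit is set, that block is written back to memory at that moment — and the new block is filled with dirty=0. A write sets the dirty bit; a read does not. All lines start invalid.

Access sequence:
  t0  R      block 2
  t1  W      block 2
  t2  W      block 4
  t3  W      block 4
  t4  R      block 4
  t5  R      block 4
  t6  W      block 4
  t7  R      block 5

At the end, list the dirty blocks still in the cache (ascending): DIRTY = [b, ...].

0: R B2 → L2 miss [-]
1: W B2 → L2 hit [D]
2: W B4 → L1 miss [D]
3: W B4 → L1 hit [D]
4: R B4 → L1 hit [D]
5: R B4 → L1 hit [D]
6: W B4 → L1 hit [D]
7: R B5 → L2 miss wb→B2 [-]

DIRTY = [4]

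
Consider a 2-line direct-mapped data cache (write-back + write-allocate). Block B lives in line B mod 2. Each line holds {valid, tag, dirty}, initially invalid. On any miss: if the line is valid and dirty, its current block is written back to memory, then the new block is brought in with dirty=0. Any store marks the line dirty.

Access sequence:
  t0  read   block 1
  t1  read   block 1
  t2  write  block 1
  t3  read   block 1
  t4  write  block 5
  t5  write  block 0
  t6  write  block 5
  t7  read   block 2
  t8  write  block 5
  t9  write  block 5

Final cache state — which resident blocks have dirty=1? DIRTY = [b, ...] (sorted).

0: R B1 -> L1 miss  d=-]
1: R B1 -> L1 hit  d=-]
2: W B1 -> L1 hit  d=D]
3: R B1 -> L1 hit  d=D]
4: W B5 -> L1 miss wb->B1  d=D]
5: W B0 -> L0 miss  d=D]
6: W B5 -> L1 hit  d=D]
7: R B2 -> L0 miss wb->B0  d=-]
8: W B5 -> L1 hit  d=D]
9: W B5 -> L1 hit  d=D]

DIRTY = [5]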